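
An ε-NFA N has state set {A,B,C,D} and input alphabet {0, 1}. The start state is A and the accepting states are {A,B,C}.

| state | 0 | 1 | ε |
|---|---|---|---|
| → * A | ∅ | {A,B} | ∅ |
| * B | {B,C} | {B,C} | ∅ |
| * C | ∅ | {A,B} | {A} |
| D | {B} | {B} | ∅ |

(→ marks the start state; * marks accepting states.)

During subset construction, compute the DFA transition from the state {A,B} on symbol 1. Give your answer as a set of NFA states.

δ(A,1) = {A,B}; δ(B,1) = {B,C}.
Union: {A,B,C}.

{A,B,C}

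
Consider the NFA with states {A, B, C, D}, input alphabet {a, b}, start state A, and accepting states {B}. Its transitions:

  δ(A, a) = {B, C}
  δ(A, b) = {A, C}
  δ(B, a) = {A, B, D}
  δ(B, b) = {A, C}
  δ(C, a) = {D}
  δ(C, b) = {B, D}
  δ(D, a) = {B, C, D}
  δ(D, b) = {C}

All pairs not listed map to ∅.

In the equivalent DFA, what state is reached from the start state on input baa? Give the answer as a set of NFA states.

{A, B, C, D}

Start: {A}.
δ(A,b) = {A, C}.
Union: {A, C}.
After b: {A, C}.
δ(A,a) = {B, C}; δ(C,a) = {D}.
Union: {B, C, D}.
After a: {B, C, D}.
δ(B,a) = {A, B, D}; δ(C,a) = {D}; δ(D,a) = {B, C, D}.
Union: {A, B, C, D}.
After a: {A, B, C, D}.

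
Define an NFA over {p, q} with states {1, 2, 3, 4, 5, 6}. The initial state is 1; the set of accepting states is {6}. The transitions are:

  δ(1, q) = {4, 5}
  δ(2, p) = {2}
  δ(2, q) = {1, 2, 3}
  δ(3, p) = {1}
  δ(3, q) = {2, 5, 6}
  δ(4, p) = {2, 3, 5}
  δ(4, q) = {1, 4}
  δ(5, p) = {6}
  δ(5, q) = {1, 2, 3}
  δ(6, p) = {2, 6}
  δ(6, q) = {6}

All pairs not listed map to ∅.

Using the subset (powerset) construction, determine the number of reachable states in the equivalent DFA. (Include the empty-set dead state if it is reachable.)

11

Start state of the DFA: {1}.
{1} --p--> ∅  [new]
{1} --q--> {4, 5}  [new]
∅ --p--> ∅  [seen]
∅ --q--> ∅  [seen]
{4, 5} --p--> {2, 3, 5, 6}  [new]
{4, 5} --q--> {1, 2, 3, 4}  [new]
{2, 3, 5, 6} --p--> {1, 2, 6}  [new]
{2, 3, 5, 6} --q--> {1, 2, 3, 5, 6}  [new]
{1, 2, 3, 4} --p--> {1, 2, 3, 5}  [new]
{1, 2, 3, 4} --q--> {1, 2, 3, 4, 5, 6}  [new]
{1, 2, 6} --p--> {2, 6}  [new]
{1, 2, 6} --q--> {1, 2, 3, 4, 5, 6}  [seen]
{1, 2, 3, 5, 6} --p--> {1, 2, 6}  [seen]
{1, 2, 3, 5, 6} --q--> {1, 2, 3, 4, 5, 6}  [seen]
{1, 2, 3, 5} --p--> {1, 2, 6}  [seen]
{1, 2, 3, 5} --q--> {1, 2, 3, 4, 5, 6}  [seen]
{1, 2, 3, 4, 5, 6} --p--> {1, 2, 3, 5, 6}  [seen]
{1, 2, 3, 4, 5, 6} --q--> {1, 2, 3, 4, 5, 6}  [seen]
{2, 6} --p--> {2, 6}  [seen]
{2, 6} --q--> {1, 2, 3, 6}  [new]
{1, 2, 3, 6} --p--> {1, 2, 6}  [seen]
{1, 2, 3, 6} --q--> {1, 2, 3, 4, 5, 6}  [seen]
Reachable DFA states: {1}, ∅, {4, 5}, {2, 3, 5, 6}, {1, 2, 3, 4}, {1, 2, 6}, {1, 2, 3, 5, 6}, {1, 2, 3, 5}, {1, 2, 3, 4, 5, 6}, {2, 6}, {1, 2, 3, 6}.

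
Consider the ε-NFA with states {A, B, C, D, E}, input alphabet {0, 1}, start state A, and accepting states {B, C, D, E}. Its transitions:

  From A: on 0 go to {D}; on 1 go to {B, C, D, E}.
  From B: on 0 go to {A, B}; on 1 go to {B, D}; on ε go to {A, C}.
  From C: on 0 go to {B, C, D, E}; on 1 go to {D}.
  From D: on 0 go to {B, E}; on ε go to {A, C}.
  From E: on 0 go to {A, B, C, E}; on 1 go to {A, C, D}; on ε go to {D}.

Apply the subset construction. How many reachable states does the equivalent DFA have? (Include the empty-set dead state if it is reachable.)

Start state of the DFA: {A} (ε-closure of the NFA start).
{A} --0--> {A, C, D}  [new]
{A} --1--> {A, B, C, D, E}  [new]
{A, C, D} --0--> {A, B, C, D, E}  [seen]
{A, C, D} --1--> {A, B, C, D, E}  [seen]
{A, B, C, D, E} --0--> {A, B, C, D, E}  [seen]
{A, B, C, D, E} --1--> {A, B, C, D, E}  [seen]
Reachable DFA states: {A}, {A, C, D}, {A, B, C, D, E}.

3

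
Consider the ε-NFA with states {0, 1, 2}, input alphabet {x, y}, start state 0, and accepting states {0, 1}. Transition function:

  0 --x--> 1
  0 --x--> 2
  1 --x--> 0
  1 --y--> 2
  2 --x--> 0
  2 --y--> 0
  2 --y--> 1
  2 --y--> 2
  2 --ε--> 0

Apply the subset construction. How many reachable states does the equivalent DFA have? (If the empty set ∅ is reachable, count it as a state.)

Start state of the DFA: {0} (ε-closure of the NFA start).
{0} --x--> {0, 1, 2}  [new]
{0} --y--> ∅  [new]
{0, 1, 2} --x--> {0, 1, 2}  [seen]
{0, 1, 2} --y--> {0, 1, 2}  [seen]
∅ --x--> ∅  [seen]
∅ --y--> ∅  [seen]
Reachable DFA states: {0}, {0, 1, 2}, ∅.

3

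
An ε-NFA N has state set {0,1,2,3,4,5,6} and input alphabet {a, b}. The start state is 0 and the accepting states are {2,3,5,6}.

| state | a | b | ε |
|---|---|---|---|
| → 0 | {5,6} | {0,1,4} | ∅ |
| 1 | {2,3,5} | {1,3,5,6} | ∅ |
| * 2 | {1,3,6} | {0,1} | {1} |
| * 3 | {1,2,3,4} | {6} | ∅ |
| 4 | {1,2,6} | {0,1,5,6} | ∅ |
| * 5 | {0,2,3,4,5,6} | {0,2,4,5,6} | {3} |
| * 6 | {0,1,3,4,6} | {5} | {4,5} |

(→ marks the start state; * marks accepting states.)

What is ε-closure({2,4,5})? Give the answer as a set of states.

Begin with {2,4,5}.
2 →ε {1}; add 1.
5 →ε {3}; add 3.
ε-closure = {1,2,3,4,5}.

{1,2,3,4,5}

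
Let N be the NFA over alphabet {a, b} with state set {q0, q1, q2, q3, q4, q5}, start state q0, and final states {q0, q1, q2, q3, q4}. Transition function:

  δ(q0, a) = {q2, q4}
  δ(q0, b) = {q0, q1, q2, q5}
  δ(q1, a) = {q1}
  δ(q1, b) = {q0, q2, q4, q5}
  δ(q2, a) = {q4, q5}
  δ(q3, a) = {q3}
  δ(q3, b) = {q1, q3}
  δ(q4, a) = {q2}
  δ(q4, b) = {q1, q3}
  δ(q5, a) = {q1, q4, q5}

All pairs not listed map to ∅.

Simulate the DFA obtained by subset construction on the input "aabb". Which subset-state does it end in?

Start: {q0}.
δ(q0,a) = {q2, q4}.
Union: {q2, q4}.
After a: {q2, q4}.
δ(q2,a) = {q4, q5}; δ(q4,a) = {q2}.
Union: {q2, q4, q5}.
After a: {q2, q4, q5}.
δ(q2,b) = ∅; δ(q4,b) = {q1, q3}; δ(q5,b) = ∅.
Union: {q1, q3}.
After b: {q1, q3}.
δ(q1,b) = {q0, q2, q4, q5}; δ(q3,b) = {q1, q3}.
Union: {q0, q1, q2, q3, q4, q5}.
After b: {q0, q1, q2, q3, q4, q5}.

{q0, q1, q2, q3, q4, q5}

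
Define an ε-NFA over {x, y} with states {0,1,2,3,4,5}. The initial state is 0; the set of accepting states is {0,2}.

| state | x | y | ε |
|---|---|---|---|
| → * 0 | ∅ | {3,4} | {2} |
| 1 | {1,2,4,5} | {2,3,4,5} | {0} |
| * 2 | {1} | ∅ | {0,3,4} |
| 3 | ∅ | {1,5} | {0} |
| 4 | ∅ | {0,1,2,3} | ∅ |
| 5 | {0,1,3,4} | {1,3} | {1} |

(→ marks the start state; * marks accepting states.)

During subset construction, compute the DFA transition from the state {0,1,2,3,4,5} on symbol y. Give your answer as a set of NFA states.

{0,1,2,3,4,5}

δ(0,y) = {3,4}; δ(1,y) = {2,3,4,5}; δ(2,y) = ∅; δ(3,y) = {1,5}; δ(4,y) = {0,1,2,3}; δ(5,y) = {1,3}.
Union: {0,1,2,3,4,5}.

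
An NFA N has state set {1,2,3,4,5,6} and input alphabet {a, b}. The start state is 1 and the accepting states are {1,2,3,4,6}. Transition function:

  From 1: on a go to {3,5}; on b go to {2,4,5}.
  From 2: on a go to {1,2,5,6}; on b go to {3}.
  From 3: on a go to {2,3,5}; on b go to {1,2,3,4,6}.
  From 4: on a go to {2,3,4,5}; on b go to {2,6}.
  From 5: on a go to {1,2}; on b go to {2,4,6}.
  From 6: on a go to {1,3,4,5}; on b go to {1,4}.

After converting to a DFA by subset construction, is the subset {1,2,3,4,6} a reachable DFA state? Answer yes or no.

Start state of the DFA: {1}.
{1} --a--> {3,5}  [new]
{1} --b--> {2,4,5}  [new]
{3,5} --a--> {1,2,3,5}  [new]
{3,5} --b--> {1,2,3,4,6}  [new]
{2,4,5} --a--> {1,2,3,4,5,6}  [new]
{2,4,5} --b--> {2,3,4,6}  [new]
{1,2,3,5} --a--> {1,2,3,5,6}  [new]
{1,2,3,5} --b--> {1,2,3,4,5,6}  [seen]
{1,2,3,4,6} --a--> {1,2,3,4,5,6}  [seen]
{1,2,3,4,6} --b--> {1,2,3,4,5,6}  [seen]
{1,2,3,4,5,6} --a--> {1,2,3,4,5,6}  [seen]
{1,2,3,4,5,6} --b--> {1,2,3,4,5,6}  [seen]
{2,3,4,6} --a--> {1,2,3,4,5,6}  [seen]
{2,3,4,6} --b--> {1,2,3,4,6}  [seen]
{1,2,3,5,6} --a--> {1,2,3,4,5,6}  [seen]
{1,2,3,5,6} --b--> {1,2,3,4,5,6}  [seen]
Reachable DFA states: {1}, {3,5}, {2,4,5}, {1,2,3,5}, {1,2,3,4,6}, {1,2,3,4,5,6}, {2,3,4,6}, {1,2,3,5,6}.
{1,2,3,4,6} is among them.

yes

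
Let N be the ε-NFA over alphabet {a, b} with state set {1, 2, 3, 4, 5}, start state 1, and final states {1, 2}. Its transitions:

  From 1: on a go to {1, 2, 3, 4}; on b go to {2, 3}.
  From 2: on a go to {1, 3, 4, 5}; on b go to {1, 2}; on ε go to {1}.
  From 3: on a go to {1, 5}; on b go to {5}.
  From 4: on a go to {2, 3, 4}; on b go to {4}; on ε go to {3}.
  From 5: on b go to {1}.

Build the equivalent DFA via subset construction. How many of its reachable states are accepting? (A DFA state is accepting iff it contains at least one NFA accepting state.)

Start state of the DFA: {1} (ε-closure of the NFA start).
{1} --a--> {1, 2, 3, 4}  [new]
{1} --b--> {1, 2, 3}  [new]
{1, 2, 3, 4} --a--> {1, 2, 3, 4, 5}  [new]
{1, 2, 3, 4} --b--> {1, 2, 3, 4, 5}  [seen]
{1, 2, 3} --a--> {1, 2, 3, 4, 5}  [seen]
{1, 2, 3} --b--> {1, 2, 3, 5}  [new]
{1, 2, 3, 4, 5} --a--> {1, 2, 3, 4, 5}  [seen]
{1, 2, 3, 4, 5} --b--> {1, 2, 3, 4, 5}  [seen]
{1, 2, 3, 5} --a--> {1, 2, 3, 4, 5}  [seen]
{1, 2, 3, 5} --b--> {1, 2, 3, 5}  [seen]
Reachable DFA states: {1}, {1, 2, 3, 4}, {1, 2, 3}, {1, 2, 3, 4, 5}, {1, 2, 3, 5}.
Accepting DFA states (contain an NFA accepting state): {1}, {1, 2, 3, 4}, {1, 2, 3}, {1, 2, 3, 4, 5}, {1, 2, 3, 5}.

5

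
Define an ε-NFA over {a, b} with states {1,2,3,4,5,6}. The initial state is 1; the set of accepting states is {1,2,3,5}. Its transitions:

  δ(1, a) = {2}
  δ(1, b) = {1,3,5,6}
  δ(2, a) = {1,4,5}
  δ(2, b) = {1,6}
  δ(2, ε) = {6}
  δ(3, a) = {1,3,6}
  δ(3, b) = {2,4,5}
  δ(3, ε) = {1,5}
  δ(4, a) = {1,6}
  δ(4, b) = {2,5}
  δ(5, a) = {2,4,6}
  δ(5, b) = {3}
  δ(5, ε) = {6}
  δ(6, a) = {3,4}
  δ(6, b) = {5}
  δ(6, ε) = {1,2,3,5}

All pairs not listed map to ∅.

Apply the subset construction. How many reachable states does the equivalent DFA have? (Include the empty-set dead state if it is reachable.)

Start state of the DFA: {1} (ε-closure of the NFA start).
{1} --a--> {1,2,3,5,6}  [new]
{1} --b--> {1,2,3,5,6}  [seen]
{1,2,3,5,6} --a--> {1,2,3,4,5,6}  [new]
{1,2,3,5,6} --b--> {1,2,3,4,5,6}  [seen]
{1,2,3,4,5,6} --a--> {1,2,3,4,5,6}  [seen]
{1,2,3,4,5,6} --b--> {1,2,3,4,5,6}  [seen]
Reachable DFA states: {1}, {1,2,3,5,6}, {1,2,3,4,5,6}.

3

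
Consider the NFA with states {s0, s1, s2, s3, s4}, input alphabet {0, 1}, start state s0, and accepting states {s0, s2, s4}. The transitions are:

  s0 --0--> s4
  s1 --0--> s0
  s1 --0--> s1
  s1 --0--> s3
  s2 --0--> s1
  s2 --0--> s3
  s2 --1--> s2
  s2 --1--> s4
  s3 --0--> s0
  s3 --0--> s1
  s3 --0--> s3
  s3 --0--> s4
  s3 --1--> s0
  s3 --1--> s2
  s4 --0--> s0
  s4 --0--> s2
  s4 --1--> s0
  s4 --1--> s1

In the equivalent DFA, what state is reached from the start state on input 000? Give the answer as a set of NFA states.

{s1, s3, s4}

Start: {s0}.
δ(s0,0) = {s4}.
Union: {s4}.
After 0: {s4}.
δ(s4,0) = {s0, s2}.
Union: {s0, s2}.
After 0: {s0, s2}.
δ(s0,0) = {s4}; δ(s2,0) = {s1, s3}.
Union: {s1, s3, s4}.
After 0: {s1, s3, s4}.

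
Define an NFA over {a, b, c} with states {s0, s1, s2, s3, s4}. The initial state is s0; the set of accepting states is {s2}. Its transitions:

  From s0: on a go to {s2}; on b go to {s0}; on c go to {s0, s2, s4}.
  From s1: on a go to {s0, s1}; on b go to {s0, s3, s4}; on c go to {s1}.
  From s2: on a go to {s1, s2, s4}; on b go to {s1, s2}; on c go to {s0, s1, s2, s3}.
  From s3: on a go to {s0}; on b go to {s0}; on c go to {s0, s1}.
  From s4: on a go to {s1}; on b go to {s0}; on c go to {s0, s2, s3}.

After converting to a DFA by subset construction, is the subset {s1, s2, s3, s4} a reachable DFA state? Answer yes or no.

Start state of the DFA: {s0}.
{s0} --a--> {s2}  [new]
{s0} --b--> {s0}  [seen]
{s0} --c--> {s0, s2, s4}  [new]
{s2} --a--> {s1, s2, s4}  [new]
{s2} --b--> {s1, s2}  [new]
{s2} --c--> {s0, s1, s2, s3}  [new]
{s0, s2, s4} --a--> {s1, s2, s4}  [seen]
{s0, s2, s4} --b--> {s0, s1, s2}  [new]
{s0, s2, s4} --c--> {s0, s1, s2, s3, s4}  [new]
{s1, s2, s4} --a--> {s0, s1, s2, s4}  [new]
{s1, s2, s4} --b--> {s0, s1, s2, s3, s4}  [seen]
{s1, s2, s4} --c--> {s0, s1, s2, s3}  [seen]
{s1, s2} --a--> {s0, s1, s2, s4}  [seen]
{s1, s2} --b--> {s0, s1, s2, s3, s4}  [seen]
{s1, s2} --c--> {s0, s1, s2, s3}  [seen]
{s0, s1, s2, s3} --a--> {s0, s1, s2, s4}  [seen]
{s0, s1, s2, s3} --b--> {s0, s1, s2, s3, s4}  [seen]
{s0, s1, s2, s3} --c--> {s0, s1, s2, s3, s4}  [seen]
{s0, s1, s2} --a--> {s0, s1, s2, s4}  [seen]
{s0, s1, s2} --b--> {s0, s1, s2, s3, s4}  [seen]
{s0, s1, s2} --c--> {s0, s1, s2, s3, s4}  [seen]
{s0, s1, s2, s3, s4} --a--> {s0, s1, s2, s4}  [seen]
{s0, s1, s2, s3, s4} --b--> {s0, s1, s2, s3, s4}  [seen]
{s0, s1, s2, s3, s4} --c--> {s0, s1, s2, s3, s4}  [seen]
{s0, s1, s2, s4} --a--> {s0, s1, s2, s4}  [seen]
{s0, s1, s2, s4} --b--> {s0, s1, s2, s3, s4}  [seen]
{s0, s1, s2, s4} --c--> {s0, s1, s2, s3, s4}  [seen]
Reachable DFA states: {s0}, {s2}, {s0, s2, s4}, {s1, s2, s4}, {s1, s2}, {s0, s1, s2, s3}, {s0, s1, s2}, {s0, s1, s2, s3, s4}, {s0, s1, s2, s4}.
{s1, s2, s3, s4} is not among them.

no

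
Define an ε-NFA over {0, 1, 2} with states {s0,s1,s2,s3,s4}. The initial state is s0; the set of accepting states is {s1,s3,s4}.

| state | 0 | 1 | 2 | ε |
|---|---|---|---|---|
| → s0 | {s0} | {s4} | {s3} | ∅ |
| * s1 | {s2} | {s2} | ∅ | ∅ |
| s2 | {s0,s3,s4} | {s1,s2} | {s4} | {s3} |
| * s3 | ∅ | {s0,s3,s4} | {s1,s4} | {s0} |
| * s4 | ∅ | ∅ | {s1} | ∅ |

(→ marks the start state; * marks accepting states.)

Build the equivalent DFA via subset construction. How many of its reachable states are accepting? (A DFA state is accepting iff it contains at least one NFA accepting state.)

8

Start state of the DFA: {s0} (ε-closure of the NFA start).
{s0} --0--> {s0}  [seen]
{s0} --1--> {s4}  [new]
{s0} --2--> {s0,s3}  [new]
{s4} --0--> ∅  [new]
{s4} --1--> ∅  [seen]
{s4} --2--> {s1}  [new]
{s0,s3} --0--> {s0}  [seen]
{s0,s3} --1--> {s0,s3,s4}  [new]
{s0,s3} --2--> {s0,s1,s3,s4}  [new]
∅ --0--> ∅  [seen]
∅ --1--> ∅  [seen]
∅ --2--> ∅  [seen]
{s1} --0--> {s0,s2,s3}  [new]
{s1} --1--> {s0,s2,s3}  [seen]
{s1} --2--> ∅  [seen]
{s0,s3,s4} --0--> {s0}  [seen]
{s0,s3,s4} --1--> {s0,s3,s4}  [seen]
{s0,s3,s4} --2--> {s0,s1,s3,s4}  [seen]
{s0,s1,s3,s4} --0--> {s0,s2,s3}  [seen]
{s0,s1,s3,s4} --1--> {s0,s2,s3,s4}  [new]
{s0,s1,s3,s4} --2--> {s0,s1,s3,s4}  [seen]
{s0,s2,s3} --0--> {s0,s3,s4}  [seen]
{s0,s2,s3} --1--> {s0,s1,s2,s3,s4}  [new]
{s0,s2,s3} --2--> {s0,s1,s3,s4}  [seen]
{s0,s2,s3,s4} --0--> {s0,s3,s4}  [seen]
{s0,s2,s3,s4} --1--> {s0,s1,s2,s3,s4}  [seen]
{s0,s2,s3,s4} --2--> {s0,s1,s3,s4}  [seen]
{s0,s1,s2,s3,s4} --0--> {s0,s2,s3,s4}  [seen]
{s0,s1,s2,s3,s4} --1--> {s0,s1,s2,s3,s4}  [seen]
{s0,s1,s2,s3,s4} --2--> {s0,s1,s3,s4}  [seen]
Reachable DFA states: {s0}, {s4}, {s0,s3}, ∅, {s1}, {s0,s3,s4}, {s0,s1,s3,s4}, {s0,s2,s3}, {s0,s2,s3,s4}, {s0,s1,s2,s3,s4}.
Accepting DFA states (contain an NFA accepting state): {s4}, {s0,s3}, {s1}, {s0,s3,s4}, {s0,s1,s3,s4}, {s0,s2,s3}, {s0,s2,s3,s4}, {s0,s1,s2,s3,s4}.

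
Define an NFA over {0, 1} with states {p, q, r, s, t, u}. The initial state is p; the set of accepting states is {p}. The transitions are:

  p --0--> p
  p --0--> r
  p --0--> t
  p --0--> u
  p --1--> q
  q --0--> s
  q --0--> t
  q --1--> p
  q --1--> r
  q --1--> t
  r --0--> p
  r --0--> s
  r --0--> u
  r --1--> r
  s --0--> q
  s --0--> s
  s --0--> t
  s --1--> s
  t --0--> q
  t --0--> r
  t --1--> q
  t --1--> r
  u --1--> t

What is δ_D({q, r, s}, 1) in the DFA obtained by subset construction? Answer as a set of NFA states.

δ(q,1) = {p, r, t}; δ(r,1) = {r}; δ(s,1) = {s}.
Union: {p, r, s, t}.

{p, r, s, t}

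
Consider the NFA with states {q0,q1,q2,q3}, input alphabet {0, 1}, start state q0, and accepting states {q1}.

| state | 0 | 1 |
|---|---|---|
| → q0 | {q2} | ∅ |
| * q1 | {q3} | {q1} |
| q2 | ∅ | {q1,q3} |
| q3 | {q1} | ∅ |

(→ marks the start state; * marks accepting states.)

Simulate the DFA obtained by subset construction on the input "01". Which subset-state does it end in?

{q1,q3}

Start: {q0}.
δ(q0,0) = {q2}.
Union: {q2}.
After 0: {q2}.
δ(q2,1) = {q1,q3}.
Union: {q1,q3}.
After 1: {q1,q3}.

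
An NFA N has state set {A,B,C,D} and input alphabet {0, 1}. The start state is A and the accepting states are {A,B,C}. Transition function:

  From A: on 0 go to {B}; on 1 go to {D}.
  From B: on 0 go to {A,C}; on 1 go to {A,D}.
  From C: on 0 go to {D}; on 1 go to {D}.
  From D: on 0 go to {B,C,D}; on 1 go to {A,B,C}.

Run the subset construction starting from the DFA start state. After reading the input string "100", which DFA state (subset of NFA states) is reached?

Start: {A}.
δ(A,1) = {D}.
Union: {D}.
After 1: {D}.
δ(D,0) = {B,C,D}.
Union: {B,C,D}.
After 0: {B,C,D}.
δ(B,0) = {A,C}; δ(C,0) = {D}; δ(D,0) = {B,C,D}.
Union: {A,B,C,D}.
After 0: {A,B,C,D}.

{A,B,C,D}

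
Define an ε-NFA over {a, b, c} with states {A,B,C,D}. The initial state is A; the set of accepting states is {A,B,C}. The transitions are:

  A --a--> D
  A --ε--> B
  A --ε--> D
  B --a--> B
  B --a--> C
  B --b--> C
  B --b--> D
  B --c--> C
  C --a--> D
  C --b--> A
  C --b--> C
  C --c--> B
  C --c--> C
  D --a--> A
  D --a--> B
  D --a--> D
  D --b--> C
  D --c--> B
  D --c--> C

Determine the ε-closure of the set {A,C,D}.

{A,B,C,D}

Begin with {A,C,D}.
A →ε {B,D}; add B.
ε-closure = {A,B,C,D}.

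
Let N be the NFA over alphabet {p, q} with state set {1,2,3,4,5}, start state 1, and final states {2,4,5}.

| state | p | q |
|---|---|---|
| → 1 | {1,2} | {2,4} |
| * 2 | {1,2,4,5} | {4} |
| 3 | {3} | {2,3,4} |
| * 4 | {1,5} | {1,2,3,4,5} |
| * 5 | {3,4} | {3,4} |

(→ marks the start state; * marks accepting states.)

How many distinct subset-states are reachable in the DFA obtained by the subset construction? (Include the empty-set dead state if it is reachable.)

Start state of the DFA: {1}.
{1} --p--> {1,2}  [new]
{1} --q--> {2,4}  [new]
{1,2} --p--> {1,2,4,5}  [new]
{1,2} --q--> {2,4}  [seen]
{2,4} --p--> {1,2,4,5}  [seen]
{2,4} --q--> {1,2,3,4,5}  [new]
{1,2,4,5} --p--> {1,2,3,4,5}  [seen]
{1,2,4,5} --q--> {1,2,3,4,5}  [seen]
{1,2,3,4,5} --p--> {1,2,3,4,5}  [seen]
{1,2,3,4,5} --q--> {1,2,3,4,5}  [seen]
Reachable DFA states: {1}, {1,2}, {2,4}, {1,2,4,5}, {1,2,3,4,5}.

5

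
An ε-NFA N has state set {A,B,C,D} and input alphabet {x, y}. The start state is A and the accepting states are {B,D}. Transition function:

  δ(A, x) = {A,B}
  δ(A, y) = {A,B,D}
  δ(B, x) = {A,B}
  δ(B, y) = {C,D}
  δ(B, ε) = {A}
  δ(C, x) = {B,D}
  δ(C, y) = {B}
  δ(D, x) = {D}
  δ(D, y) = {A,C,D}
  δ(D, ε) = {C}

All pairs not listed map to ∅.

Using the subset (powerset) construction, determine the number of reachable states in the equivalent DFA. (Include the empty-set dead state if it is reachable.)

Start state of the DFA: {A} (ε-closure of the NFA start).
{A} --x--> {A,B}  [new]
{A} --y--> {A,B,C,D}  [new]
{A,B} --x--> {A,B}  [seen]
{A,B} --y--> {A,B,C,D}  [seen]
{A,B,C,D} --x--> {A,B,C,D}  [seen]
{A,B,C,D} --y--> {A,B,C,D}  [seen]
Reachable DFA states: {A}, {A,B}, {A,B,C,D}.

3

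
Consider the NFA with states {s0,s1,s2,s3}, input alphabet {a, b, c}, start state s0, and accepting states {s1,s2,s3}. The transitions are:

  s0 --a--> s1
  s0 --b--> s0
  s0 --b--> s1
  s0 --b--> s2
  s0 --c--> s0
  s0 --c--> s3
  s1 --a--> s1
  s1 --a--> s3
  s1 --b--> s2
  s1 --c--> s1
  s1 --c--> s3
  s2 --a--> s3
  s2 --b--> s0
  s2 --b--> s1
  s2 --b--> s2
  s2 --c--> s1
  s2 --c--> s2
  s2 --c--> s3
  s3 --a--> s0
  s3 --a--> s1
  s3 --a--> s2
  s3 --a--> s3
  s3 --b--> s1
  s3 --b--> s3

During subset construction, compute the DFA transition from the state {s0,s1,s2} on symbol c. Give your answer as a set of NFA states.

δ(s0,c) = {s0,s3}; δ(s1,c) = {s1,s3}; δ(s2,c) = {s1,s2,s3}.
Union: {s0,s1,s2,s3}.

{s0,s1,s2,s3}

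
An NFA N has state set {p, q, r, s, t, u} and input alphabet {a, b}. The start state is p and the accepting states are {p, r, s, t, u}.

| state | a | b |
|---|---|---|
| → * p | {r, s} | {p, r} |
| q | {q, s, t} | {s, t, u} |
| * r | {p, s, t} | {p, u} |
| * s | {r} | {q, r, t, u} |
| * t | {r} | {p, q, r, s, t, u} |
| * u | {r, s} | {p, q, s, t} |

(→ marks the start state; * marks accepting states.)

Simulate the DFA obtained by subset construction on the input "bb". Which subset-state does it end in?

Start: {p}.
δ(p,b) = {p, r}.
Union: {p, r}.
After b: {p, r}.
δ(p,b) = {p, r}; δ(r,b) = {p, u}.
Union: {p, r, u}.
After b: {p, r, u}.

{p, r, u}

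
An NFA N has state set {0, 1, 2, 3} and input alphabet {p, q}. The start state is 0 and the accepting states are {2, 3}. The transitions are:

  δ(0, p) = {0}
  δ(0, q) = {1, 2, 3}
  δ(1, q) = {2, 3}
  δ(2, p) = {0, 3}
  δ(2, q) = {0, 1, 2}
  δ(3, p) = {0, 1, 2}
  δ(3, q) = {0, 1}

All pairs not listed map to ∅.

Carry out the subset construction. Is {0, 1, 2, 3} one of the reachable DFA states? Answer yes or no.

Start state of the DFA: {0}.
{0} --p--> {0}  [seen]
{0} --q--> {1, 2, 3}  [new]
{1, 2, 3} --p--> {0, 1, 2, 3}  [new]
{1, 2, 3} --q--> {0, 1, 2, 3}  [seen]
{0, 1, 2, 3} --p--> {0, 1, 2, 3}  [seen]
{0, 1, 2, 3} --q--> {0, 1, 2, 3}  [seen]
Reachable DFA states: {0}, {1, 2, 3}, {0, 1, 2, 3}.
{0, 1, 2, 3} is among them.

yes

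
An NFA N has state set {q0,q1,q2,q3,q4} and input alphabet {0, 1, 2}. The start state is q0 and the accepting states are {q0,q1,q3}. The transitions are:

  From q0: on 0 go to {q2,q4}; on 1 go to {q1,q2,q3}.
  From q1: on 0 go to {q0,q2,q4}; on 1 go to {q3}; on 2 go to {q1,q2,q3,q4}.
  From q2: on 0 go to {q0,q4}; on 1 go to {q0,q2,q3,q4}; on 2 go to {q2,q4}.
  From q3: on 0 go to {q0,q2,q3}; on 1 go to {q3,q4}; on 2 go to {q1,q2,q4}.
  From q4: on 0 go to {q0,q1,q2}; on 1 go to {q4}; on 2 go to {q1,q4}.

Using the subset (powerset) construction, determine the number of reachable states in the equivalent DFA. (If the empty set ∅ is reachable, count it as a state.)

9

Start state of the DFA: {q0}.
{q0} --0--> {q2,q4}  [new]
{q0} --1--> {q1,q2,q3}  [new]
{q0} --2--> ∅  [new]
{q2,q4} --0--> {q0,q1,q2,q4}  [new]
{q2,q4} --1--> {q0,q2,q3,q4}  [new]
{q2,q4} --2--> {q1,q2,q4}  [new]
{q1,q2,q3} --0--> {q0,q2,q3,q4}  [seen]
{q1,q2,q3} --1--> {q0,q2,q3,q4}  [seen]
{q1,q2,q3} --2--> {q1,q2,q3,q4}  [new]
∅ --0--> ∅  [seen]
∅ --1--> ∅  [seen]
∅ --2--> ∅  [seen]
{q0,q1,q2,q4} --0--> {q0,q1,q2,q4}  [seen]
{q0,q1,q2,q4} --1--> {q0,q1,q2,q3,q4}  [new]
{q0,q1,q2,q4} --2--> {q1,q2,q3,q4}  [seen]
{q0,q2,q3,q4} --0--> {q0,q1,q2,q3,q4}  [seen]
{q0,q2,q3,q4} --1--> {q0,q1,q2,q3,q4}  [seen]
{q0,q2,q3,q4} --2--> {q1,q2,q4}  [seen]
{q1,q2,q4} --0--> {q0,q1,q2,q4}  [seen]
{q1,q2,q4} --1--> {q0,q2,q3,q4}  [seen]
{q1,q2,q4} --2--> {q1,q2,q3,q4}  [seen]
{q1,q2,q3,q4} --0--> {q0,q1,q2,q3,q4}  [seen]
{q1,q2,q3,q4} --1--> {q0,q2,q3,q4}  [seen]
{q1,q2,q3,q4} --2--> {q1,q2,q3,q4}  [seen]
{q0,q1,q2,q3,q4} --0--> {q0,q1,q2,q3,q4}  [seen]
{q0,q1,q2,q3,q4} --1--> {q0,q1,q2,q3,q4}  [seen]
{q0,q1,q2,q3,q4} --2--> {q1,q2,q3,q4}  [seen]
Reachable DFA states: {q0}, {q2,q4}, {q1,q2,q3}, ∅, {q0,q1,q2,q4}, {q0,q2,q3,q4}, {q1,q2,q4}, {q1,q2,q3,q4}, {q0,q1,q2,q3,q4}.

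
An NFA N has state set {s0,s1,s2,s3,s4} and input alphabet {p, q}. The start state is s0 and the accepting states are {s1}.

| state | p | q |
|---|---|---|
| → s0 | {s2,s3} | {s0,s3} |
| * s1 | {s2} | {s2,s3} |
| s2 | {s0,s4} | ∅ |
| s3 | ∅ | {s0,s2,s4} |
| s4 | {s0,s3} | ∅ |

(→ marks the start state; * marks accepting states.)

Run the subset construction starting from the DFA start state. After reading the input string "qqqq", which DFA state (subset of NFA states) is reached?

{s0,s2,s3,s4}

Start: {s0}.
δ(s0,q) = {s0,s3}.
Union: {s0,s3}.
After q: {s0,s3}.
δ(s0,q) = {s0,s3}; δ(s3,q) = {s0,s2,s4}.
Union: {s0,s2,s3,s4}.
After q: {s0,s2,s3,s4}.
δ(s0,q) = {s0,s3}; δ(s2,q) = ∅; δ(s3,q) = {s0,s2,s4}; δ(s4,q) = ∅.
Union: {s0,s2,s3,s4}.
After q: {s0,s2,s3,s4}.
δ(s0,q) = {s0,s3}; δ(s2,q) = ∅; δ(s3,q) = {s0,s2,s4}; δ(s4,q) = ∅.
Union: {s0,s2,s3,s4}.
After q: {s0,s2,s3,s4}.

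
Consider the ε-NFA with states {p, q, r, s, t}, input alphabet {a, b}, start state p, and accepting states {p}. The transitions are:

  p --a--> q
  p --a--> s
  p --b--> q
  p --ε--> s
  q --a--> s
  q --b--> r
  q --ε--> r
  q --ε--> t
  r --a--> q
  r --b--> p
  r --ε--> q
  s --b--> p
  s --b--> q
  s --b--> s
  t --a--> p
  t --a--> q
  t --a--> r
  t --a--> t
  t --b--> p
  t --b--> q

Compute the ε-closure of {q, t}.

{q, r, t}

Begin with {q, t}.
q →ε {r, t}; add r.
ε-closure = {q, r, t}.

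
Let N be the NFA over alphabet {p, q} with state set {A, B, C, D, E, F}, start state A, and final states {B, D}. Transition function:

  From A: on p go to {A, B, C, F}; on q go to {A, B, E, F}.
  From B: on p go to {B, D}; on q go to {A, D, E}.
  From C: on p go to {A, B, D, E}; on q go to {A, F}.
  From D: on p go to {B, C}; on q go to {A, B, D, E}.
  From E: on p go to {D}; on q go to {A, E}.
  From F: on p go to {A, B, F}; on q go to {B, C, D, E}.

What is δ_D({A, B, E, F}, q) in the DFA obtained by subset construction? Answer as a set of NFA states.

δ(A,q) = {A, B, E, F}; δ(B,q) = {A, D, E}; δ(E,q) = {A, E}; δ(F,q) = {B, C, D, E}.
Union: {A, B, C, D, E, F}.

{A, B, C, D, E, F}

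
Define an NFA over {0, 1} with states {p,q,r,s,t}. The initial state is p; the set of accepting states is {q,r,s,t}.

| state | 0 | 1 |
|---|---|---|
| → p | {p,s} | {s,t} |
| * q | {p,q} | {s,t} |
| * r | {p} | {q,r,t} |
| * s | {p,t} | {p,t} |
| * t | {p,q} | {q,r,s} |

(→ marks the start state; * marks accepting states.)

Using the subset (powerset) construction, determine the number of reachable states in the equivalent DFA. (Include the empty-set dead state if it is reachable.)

Start state of the DFA: {p}.
{p} --0--> {p,s}  [new]
{p} --1--> {s,t}  [new]
{p,s} --0--> {p,s,t}  [new]
{p,s} --1--> {p,s,t}  [seen]
{s,t} --0--> {p,q,t}  [new]
{s,t} --1--> {p,q,r,s,t}  [new]
{p,s,t} --0--> {p,q,s,t}  [new]
{p,s,t} --1--> {p,q,r,s,t}  [seen]
{p,q,t} --0--> {p,q,s}  [new]
{p,q,t} --1--> {q,r,s,t}  [new]
{p,q,r,s,t} --0--> {p,q,s,t}  [seen]
{p,q,r,s,t} --1--> {p,q,r,s,t}  [seen]
{p,q,s,t} --0--> {p,q,s,t}  [seen]
{p,q,s,t} --1--> {p,q,r,s,t}  [seen]
{p,q,s} --0--> {p,q,s,t}  [seen]
{p,q,s} --1--> {p,s,t}  [seen]
{q,r,s,t} --0--> {p,q,t}  [seen]
{q,r,s,t} --1--> {p,q,r,s,t}  [seen]
Reachable DFA states: {p}, {p,s}, {s,t}, {p,s,t}, {p,q,t}, {p,q,r,s,t}, {p,q,s,t}, {p,q,s}, {q,r,s,t}.

9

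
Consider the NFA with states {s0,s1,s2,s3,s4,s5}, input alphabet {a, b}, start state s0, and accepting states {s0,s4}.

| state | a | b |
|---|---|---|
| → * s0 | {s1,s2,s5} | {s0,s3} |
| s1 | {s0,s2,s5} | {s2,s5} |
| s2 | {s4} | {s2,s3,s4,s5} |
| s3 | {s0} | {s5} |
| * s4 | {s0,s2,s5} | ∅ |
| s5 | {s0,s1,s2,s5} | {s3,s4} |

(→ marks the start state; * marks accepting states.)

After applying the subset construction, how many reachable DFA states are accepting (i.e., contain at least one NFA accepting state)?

8

Start state of the DFA: {s0}.
{s0} --a--> {s1,s2,s5}  [new]
{s0} --b--> {s0,s3}  [new]
{s1,s2,s5} --a--> {s0,s1,s2,s4,s5}  [new]
{s1,s2,s5} --b--> {s2,s3,s4,s5}  [new]
{s0,s3} --a--> {s0,s1,s2,s5}  [new]
{s0,s3} --b--> {s0,s3,s5}  [new]
{s0,s1,s2,s4,s5} --a--> {s0,s1,s2,s4,s5}  [seen]
{s0,s1,s2,s4,s5} --b--> {s0,s2,s3,s4,s5}  [new]
{s2,s3,s4,s5} --a--> {s0,s1,s2,s4,s5}  [seen]
{s2,s3,s4,s5} --b--> {s2,s3,s4,s5}  [seen]
{s0,s1,s2,s5} --a--> {s0,s1,s2,s4,s5}  [seen]
{s0,s1,s2,s5} --b--> {s0,s2,s3,s4,s5}  [seen]
{s0,s3,s5} --a--> {s0,s1,s2,s5}  [seen]
{s0,s3,s5} --b--> {s0,s3,s4,s5}  [new]
{s0,s2,s3,s4,s5} --a--> {s0,s1,s2,s4,s5}  [seen]
{s0,s2,s3,s4,s5} --b--> {s0,s2,s3,s4,s5}  [seen]
{s0,s3,s4,s5} --a--> {s0,s1,s2,s5}  [seen]
{s0,s3,s4,s5} --b--> {s0,s3,s4,s5}  [seen]
Reachable DFA states: {s0}, {s1,s2,s5}, {s0,s3}, {s0,s1,s2,s4,s5}, {s2,s3,s4,s5}, {s0,s1,s2,s5}, {s0,s3,s5}, {s0,s2,s3,s4,s5}, {s0,s3,s4,s5}.
Accepting DFA states (contain an NFA accepting state): {s0}, {s0,s3}, {s0,s1,s2,s4,s5}, {s2,s3,s4,s5}, {s0,s1,s2,s5}, {s0,s3,s5}, {s0,s2,s3,s4,s5}, {s0,s3,s4,s5}.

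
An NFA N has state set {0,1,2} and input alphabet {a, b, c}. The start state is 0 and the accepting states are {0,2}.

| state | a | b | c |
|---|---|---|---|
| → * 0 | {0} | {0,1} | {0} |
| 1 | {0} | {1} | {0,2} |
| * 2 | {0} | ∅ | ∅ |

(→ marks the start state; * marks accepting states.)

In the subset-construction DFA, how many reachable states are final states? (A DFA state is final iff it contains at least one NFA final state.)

3

Start state of the DFA: {0}.
{0} --a--> {0}  [seen]
{0} --b--> {0,1}  [new]
{0} --c--> {0}  [seen]
{0,1} --a--> {0}  [seen]
{0,1} --b--> {0,1}  [seen]
{0,1} --c--> {0,2}  [new]
{0,2} --a--> {0}  [seen]
{0,2} --b--> {0,1}  [seen]
{0,2} --c--> {0}  [seen]
Reachable DFA states: {0}, {0,1}, {0,2}.
Accepting DFA states (contain an NFA accepting state): {0}, {0,1}, {0,2}.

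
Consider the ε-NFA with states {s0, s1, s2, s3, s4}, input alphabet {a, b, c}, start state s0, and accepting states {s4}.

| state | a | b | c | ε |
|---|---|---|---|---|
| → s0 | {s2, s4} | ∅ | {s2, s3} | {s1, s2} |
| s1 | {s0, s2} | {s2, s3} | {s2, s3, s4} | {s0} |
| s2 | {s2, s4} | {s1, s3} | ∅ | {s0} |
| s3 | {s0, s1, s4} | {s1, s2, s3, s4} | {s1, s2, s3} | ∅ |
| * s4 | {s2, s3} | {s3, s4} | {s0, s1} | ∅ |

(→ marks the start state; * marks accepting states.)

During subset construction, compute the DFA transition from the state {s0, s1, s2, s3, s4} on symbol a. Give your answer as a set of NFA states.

δ(s0,a) = {s2, s4}; δ(s1,a) = {s0, s2}; δ(s2,a) = {s2, s4}; δ(s3,a) = {s0, s1, s4}; δ(s4,a) = {s2, s3}.
Union: {s0, s1, s2, s3, s4}.

{s0, s1, s2, s3, s4}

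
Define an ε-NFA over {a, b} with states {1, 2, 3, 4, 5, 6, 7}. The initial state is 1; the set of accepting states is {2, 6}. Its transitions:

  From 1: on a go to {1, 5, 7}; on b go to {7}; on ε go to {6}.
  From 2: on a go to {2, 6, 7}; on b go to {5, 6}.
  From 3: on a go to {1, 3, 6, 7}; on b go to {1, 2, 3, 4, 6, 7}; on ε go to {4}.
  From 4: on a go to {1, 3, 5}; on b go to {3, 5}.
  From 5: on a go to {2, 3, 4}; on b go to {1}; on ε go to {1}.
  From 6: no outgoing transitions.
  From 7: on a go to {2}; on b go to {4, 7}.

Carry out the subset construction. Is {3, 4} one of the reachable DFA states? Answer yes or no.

no

Start state of the DFA: {1, 6} (ε-closure of the NFA start).
{1, 6} --a--> {1, 5, 6, 7}  [new]
{1, 6} --b--> {7}  [new]
{1, 5, 6, 7} --a--> {1, 2, 3, 4, 5, 6, 7}  [new]
{1, 5, 6, 7} --b--> {1, 4, 6, 7}  [new]
{7} --a--> {2}  [new]
{7} --b--> {4, 7}  [new]
{1, 2, 3, 4, 5, 6, 7} --a--> {1, 2, 3, 4, 5, 6, 7}  [seen]
{1, 2, 3, 4, 5, 6, 7} --b--> {1, 2, 3, 4, 5, 6, 7}  [seen]
{1, 4, 6, 7} --a--> {1, 2, 3, 4, 5, 6, 7}  [seen]
{1, 4, 6, 7} --b--> {1, 3, 4, 5, 6, 7}  [new]
{2} --a--> {2, 6, 7}  [new]
{2} --b--> {1, 5, 6}  [new]
{4, 7} --a--> {1, 2, 3, 4, 5, 6}  [new]
{4, 7} --b--> {1, 3, 4, 5, 6, 7}  [seen]
{1, 3, 4, 5, 6, 7} --a--> {1, 2, 3, 4, 5, 6, 7}  [seen]
{1, 3, 4, 5, 6, 7} --b--> {1, 2, 3, 4, 5, 6, 7}  [seen]
{2, 6, 7} --a--> {2, 6, 7}  [seen]
{2, 6, 7} --b--> {1, 4, 5, 6, 7}  [new]
{1, 5, 6} --a--> {1, 2, 3, 4, 5, 6, 7}  [seen]
{1, 5, 6} --b--> {1, 6, 7}  [new]
{1, 2, 3, 4, 5, 6} --a--> {1, 2, 3, 4, 5, 6, 7}  [seen]
{1, 2, 3, 4, 5, 6} --b--> {1, 2, 3, 4, 5, 6, 7}  [seen]
{1, 4, 5, 6, 7} --a--> {1, 2, 3, 4, 5, 6, 7}  [seen]
{1, 4, 5, 6, 7} --b--> {1, 3, 4, 5, 6, 7}  [seen]
{1, 6, 7} --a--> {1, 2, 5, 6, 7}  [new]
{1, 6, 7} --b--> {4, 7}  [seen]
{1, 2, 5, 6, 7} --a--> {1, 2, 3, 4, 5, 6, 7}  [seen]
{1, 2, 5, 6, 7} --b--> {1, 4, 5, 6, 7}  [seen]
Reachable DFA states: {1, 6}, {1, 5, 6, 7}, {7}, {1, 2, 3, 4, 5, 6, 7}, {1, 4, 6, 7}, {2}, {4, 7}, {1, 3, 4, 5, 6, 7}, {2, 6, 7}, {1, 5, 6}, {1, 2, 3, 4, 5, 6}, {1, 4, 5, 6, 7}, {1, 6, 7}, {1, 2, 5, 6, 7}.
{3, 4} is not among them.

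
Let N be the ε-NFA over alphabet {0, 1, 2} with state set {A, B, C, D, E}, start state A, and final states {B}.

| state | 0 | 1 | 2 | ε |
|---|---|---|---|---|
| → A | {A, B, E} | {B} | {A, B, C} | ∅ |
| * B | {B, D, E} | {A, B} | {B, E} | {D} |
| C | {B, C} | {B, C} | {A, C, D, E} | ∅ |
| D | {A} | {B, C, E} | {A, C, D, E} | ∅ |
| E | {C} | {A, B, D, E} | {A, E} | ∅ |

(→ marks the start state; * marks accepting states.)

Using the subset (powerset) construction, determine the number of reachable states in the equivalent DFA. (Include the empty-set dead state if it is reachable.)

5

Start state of the DFA: {A} (ε-closure of the NFA start).
{A} --0--> {A, B, D, E}  [new]
{A} --1--> {B, D}  [new]
{A} --2--> {A, B, C, D}  [new]
{A, B, D, E} --0--> {A, B, C, D, E}  [new]
{A, B, D, E} --1--> {A, B, C, D, E}  [seen]
{A, B, D, E} --2--> {A, B, C, D, E}  [seen]
{B, D} --0--> {A, B, D, E}  [seen]
{B, D} --1--> {A, B, C, D, E}  [seen]
{B, D} --2--> {A, B, C, D, E}  [seen]
{A, B, C, D} --0--> {A, B, C, D, E}  [seen]
{A, B, C, D} --1--> {A, B, C, D, E}  [seen]
{A, B, C, D} --2--> {A, B, C, D, E}  [seen]
{A, B, C, D, E} --0--> {A, B, C, D, E}  [seen]
{A, B, C, D, E} --1--> {A, B, C, D, E}  [seen]
{A, B, C, D, E} --2--> {A, B, C, D, E}  [seen]
Reachable DFA states: {A}, {A, B, D, E}, {B, D}, {A, B, C, D}, {A, B, C, D, E}.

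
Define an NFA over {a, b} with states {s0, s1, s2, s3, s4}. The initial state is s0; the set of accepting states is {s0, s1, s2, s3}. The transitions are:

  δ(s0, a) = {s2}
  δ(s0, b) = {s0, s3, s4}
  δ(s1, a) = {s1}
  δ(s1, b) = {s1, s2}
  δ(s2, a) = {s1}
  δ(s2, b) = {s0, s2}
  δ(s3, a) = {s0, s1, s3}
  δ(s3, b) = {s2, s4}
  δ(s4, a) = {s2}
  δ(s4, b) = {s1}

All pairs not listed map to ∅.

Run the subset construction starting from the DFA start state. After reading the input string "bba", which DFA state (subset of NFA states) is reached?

Start: {s0}.
δ(s0,b) = {s0, s3, s4}.
Union: {s0, s3, s4}.
After b: {s0, s3, s4}.
δ(s0,b) = {s0, s3, s4}; δ(s3,b) = {s2, s4}; δ(s4,b) = {s1}.
Union: {s0, s1, s2, s3, s4}.
After b: {s0, s1, s2, s3, s4}.
δ(s0,a) = {s2}; δ(s1,a) = {s1}; δ(s2,a) = {s1}; δ(s3,a) = {s0, s1, s3}; δ(s4,a) = {s2}.
Union: {s0, s1, s2, s3}.
After a: {s0, s1, s2, s3}.

{s0, s1, s2, s3}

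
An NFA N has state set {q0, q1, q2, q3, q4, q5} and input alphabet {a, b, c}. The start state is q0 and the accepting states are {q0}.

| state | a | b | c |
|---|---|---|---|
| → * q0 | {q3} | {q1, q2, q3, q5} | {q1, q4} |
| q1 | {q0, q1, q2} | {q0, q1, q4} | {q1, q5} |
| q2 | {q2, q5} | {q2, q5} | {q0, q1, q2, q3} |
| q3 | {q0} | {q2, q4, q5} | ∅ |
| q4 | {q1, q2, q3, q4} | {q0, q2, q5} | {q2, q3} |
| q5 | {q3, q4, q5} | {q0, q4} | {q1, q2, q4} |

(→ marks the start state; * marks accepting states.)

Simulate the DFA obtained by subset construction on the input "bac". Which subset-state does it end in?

{q0, q1, q2, q3, q4, q5}

Start: {q0}.
δ(q0,b) = {q1, q2, q3, q5}.
Union: {q1, q2, q3, q5}.
After b: {q1, q2, q3, q5}.
δ(q1,a) = {q0, q1, q2}; δ(q2,a) = {q2, q5}; δ(q3,a) = {q0}; δ(q5,a) = {q3, q4, q5}.
Union: {q0, q1, q2, q3, q4, q5}.
After a: {q0, q1, q2, q3, q4, q5}.
δ(q0,c) = {q1, q4}; δ(q1,c) = {q1, q5}; δ(q2,c) = {q0, q1, q2, q3}; δ(q3,c) = ∅; δ(q4,c) = {q2, q3}; δ(q5,c) = {q1, q2, q4}.
Union: {q0, q1, q2, q3, q4, q5}.
After c: {q0, q1, q2, q3, q4, q5}.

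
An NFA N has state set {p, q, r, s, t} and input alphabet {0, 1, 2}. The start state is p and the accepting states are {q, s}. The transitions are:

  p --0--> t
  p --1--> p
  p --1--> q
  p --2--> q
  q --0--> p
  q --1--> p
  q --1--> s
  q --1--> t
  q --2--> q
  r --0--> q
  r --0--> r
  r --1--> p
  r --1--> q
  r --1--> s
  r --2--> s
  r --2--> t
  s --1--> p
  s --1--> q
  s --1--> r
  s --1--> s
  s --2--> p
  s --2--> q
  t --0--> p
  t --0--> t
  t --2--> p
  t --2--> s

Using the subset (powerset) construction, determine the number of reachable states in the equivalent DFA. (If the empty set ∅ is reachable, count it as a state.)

13

Start state of the DFA: {p}.
{p} --0--> {t}  [new]
{p} --1--> {p, q}  [new]
{p} --2--> {q}  [new]
{t} --0--> {p, t}  [new]
{t} --1--> ∅  [new]
{t} --2--> {p, s}  [new]
{p, q} --0--> {p, t}  [seen]
{p, q} --1--> {p, q, s, t}  [new]
{p, q} --2--> {q}  [seen]
{q} --0--> {p}  [seen]
{q} --1--> {p, s, t}  [new]
{q} --2--> {q}  [seen]
{p, t} --0--> {p, t}  [seen]
{p, t} --1--> {p, q}  [seen]
{p, t} --2--> {p, q, s}  [new]
∅ --0--> ∅  [seen]
∅ --1--> ∅  [seen]
∅ --2--> ∅  [seen]
{p, s} --0--> {t}  [seen]
{p, s} --1--> {p, q, r, s}  [new]
{p, s} --2--> {p, q}  [seen]
{p, q, s, t} --0--> {p, t}  [seen]
{p, q, s, t} --1--> {p, q, r, s, t}  [new]
{p, q, s, t} --2--> {p, q, s}  [seen]
{p, s, t} --0--> {p, t}  [seen]
{p, s, t} --1--> {p, q, r, s}  [seen]
{p, s, t} --2--> {p, q, s}  [seen]
{p, q, s} --0--> {p, t}  [seen]
{p, q, s} --1--> {p, q, r, s, t}  [seen]
{p, q, s} --2--> {p, q}  [seen]
{p, q, r, s} --0--> {p, q, r, t}  [new]
{p, q, r, s} --1--> {p, q, r, s, t}  [seen]
{p, q, r, s} --2--> {p, q, s, t}  [seen]
{p, q, r, s, t} --0--> {p, q, r, t}  [seen]
{p, q, r, s, t} --1--> {p, q, r, s, t}  [seen]
{p, q, r, s, t} --2--> {p, q, s, t}  [seen]
{p, q, r, t} --0--> {p, q, r, t}  [seen]
{p, q, r, t} --1--> {p, q, s, t}  [seen]
{p, q, r, t} --2--> {p, q, s, t}  [seen]
Reachable DFA states: {p}, {t}, {p, q}, {q}, {p, t}, ∅, {p, s}, {p, q, s, t}, {p, s, t}, {p, q, s}, {p, q, r, s}, {p, q, r, s, t}, {p, q, r, t}.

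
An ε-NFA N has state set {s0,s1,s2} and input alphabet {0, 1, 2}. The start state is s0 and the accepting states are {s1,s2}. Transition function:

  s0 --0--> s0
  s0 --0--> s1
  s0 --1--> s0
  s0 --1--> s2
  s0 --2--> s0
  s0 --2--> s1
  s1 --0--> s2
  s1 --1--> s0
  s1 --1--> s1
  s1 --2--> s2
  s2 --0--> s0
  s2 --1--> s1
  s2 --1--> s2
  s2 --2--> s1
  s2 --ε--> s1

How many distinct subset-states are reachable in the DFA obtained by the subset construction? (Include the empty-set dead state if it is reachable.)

3

Start state of the DFA: {s0} (ε-closure of the NFA start).
{s0} --0--> {s0,s1}  [new]
{s0} --1--> {s0,s1,s2}  [new]
{s0} --2--> {s0,s1}  [seen]
{s0,s1} --0--> {s0,s1,s2}  [seen]
{s0,s1} --1--> {s0,s1,s2}  [seen]
{s0,s1} --2--> {s0,s1,s2}  [seen]
{s0,s1,s2} --0--> {s0,s1,s2}  [seen]
{s0,s1,s2} --1--> {s0,s1,s2}  [seen]
{s0,s1,s2} --2--> {s0,s1,s2}  [seen]
Reachable DFA states: {s0}, {s0,s1}, {s0,s1,s2}.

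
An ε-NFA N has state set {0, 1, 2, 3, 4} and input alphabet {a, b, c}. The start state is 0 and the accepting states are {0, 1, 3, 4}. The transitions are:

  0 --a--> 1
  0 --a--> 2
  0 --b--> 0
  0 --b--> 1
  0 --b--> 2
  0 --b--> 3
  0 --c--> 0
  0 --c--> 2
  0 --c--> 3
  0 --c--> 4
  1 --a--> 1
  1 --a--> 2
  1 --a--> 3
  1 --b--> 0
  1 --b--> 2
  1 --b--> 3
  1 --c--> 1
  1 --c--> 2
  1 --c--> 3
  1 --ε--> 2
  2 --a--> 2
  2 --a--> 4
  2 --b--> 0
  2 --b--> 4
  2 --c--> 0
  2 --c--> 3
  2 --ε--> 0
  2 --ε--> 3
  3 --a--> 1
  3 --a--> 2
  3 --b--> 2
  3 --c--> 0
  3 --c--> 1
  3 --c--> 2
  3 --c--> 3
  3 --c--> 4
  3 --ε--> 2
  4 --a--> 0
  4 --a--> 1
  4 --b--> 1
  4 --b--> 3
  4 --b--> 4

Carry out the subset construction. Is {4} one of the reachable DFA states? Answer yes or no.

Start state of the DFA: {0} (ε-closure of the NFA start).
{0} --a--> {0, 1, 2, 3}  [new]
{0} --b--> {0, 1, 2, 3}  [seen]
{0} --c--> {0, 2, 3, 4}  [new]
{0, 1, 2, 3} --a--> {0, 1, 2, 3, 4}  [new]
{0, 1, 2, 3} --b--> {0, 1, 2, 3, 4}  [seen]
{0, 1, 2, 3} --c--> {0, 1, 2, 3, 4}  [seen]
{0, 2, 3, 4} --a--> {0, 1, 2, 3, 4}  [seen]
{0, 2, 3, 4} --b--> {0, 1, 2, 3, 4}  [seen]
{0, 2, 3, 4} --c--> {0, 1, 2, 3, 4}  [seen]
{0, 1, 2, 3, 4} --a--> {0, 1, 2, 3, 4}  [seen]
{0, 1, 2, 3, 4} --b--> {0, 1, 2, 3, 4}  [seen]
{0, 1, 2, 3, 4} --c--> {0, 1, 2, 3, 4}  [seen]
Reachable DFA states: {0}, {0, 1, 2, 3}, {0, 2, 3, 4}, {0, 1, 2, 3, 4}.
{4} is not among them.

no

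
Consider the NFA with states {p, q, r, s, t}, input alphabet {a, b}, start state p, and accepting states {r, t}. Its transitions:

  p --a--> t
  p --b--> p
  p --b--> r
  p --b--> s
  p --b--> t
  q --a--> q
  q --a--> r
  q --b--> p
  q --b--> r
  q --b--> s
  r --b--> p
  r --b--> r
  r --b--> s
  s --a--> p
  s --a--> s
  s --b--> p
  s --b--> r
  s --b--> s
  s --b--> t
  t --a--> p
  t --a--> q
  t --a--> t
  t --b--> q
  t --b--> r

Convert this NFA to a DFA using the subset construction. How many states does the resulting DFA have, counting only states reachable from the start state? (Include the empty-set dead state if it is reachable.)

Start state of the DFA: {p}.
{p} --a--> {t}  [new]
{p} --b--> {p, r, s, t}  [new]
{t} --a--> {p, q, t}  [new]
{t} --b--> {q, r}  [new]
{p, r, s, t} --a--> {p, q, s, t}  [new]
{p, r, s, t} --b--> {p, q, r, s, t}  [new]
{p, q, t} --a--> {p, q, r, t}  [new]
{p, q, t} --b--> {p, q, r, s, t}  [seen]
{q, r} --a--> {q, r}  [seen]
{q, r} --b--> {p, r, s}  [new]
{p, q, s, t} --a--> {p, q, r, s, t}  [seen]
{p, q, s, t} --b--> {p, q, r, s, t}  [seen]
{p, q, r, s, t} --a--> {p, q, r, s, t}  [seen]
{p, q, r, s, t} --b--> {p, q, r, s, t}  [seen]
{p, q, r, t} --a--> {p, q, r, t}  [seen]
{p, q, r, t} --b--> {p, q, r, s, t}  [seen]
{p, r, s} --a--> {p, s, t}  [new]
{p, r, s} --b--> {p, r, s, t}  [seen]
{p, s, t} --a--> {p, q, s, t}  [seen]
{p, s, t} --b--> {p, q, r, s, t}  [seen]
Reachable DFA states: {p}, {t}, {p, r, s, t}, {p, q, t}, {q, r}, {p, q, s, t}, {p, q, r, s, t}, {p, q, r, t}, {p, r, s}, {p, s, t}.

10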